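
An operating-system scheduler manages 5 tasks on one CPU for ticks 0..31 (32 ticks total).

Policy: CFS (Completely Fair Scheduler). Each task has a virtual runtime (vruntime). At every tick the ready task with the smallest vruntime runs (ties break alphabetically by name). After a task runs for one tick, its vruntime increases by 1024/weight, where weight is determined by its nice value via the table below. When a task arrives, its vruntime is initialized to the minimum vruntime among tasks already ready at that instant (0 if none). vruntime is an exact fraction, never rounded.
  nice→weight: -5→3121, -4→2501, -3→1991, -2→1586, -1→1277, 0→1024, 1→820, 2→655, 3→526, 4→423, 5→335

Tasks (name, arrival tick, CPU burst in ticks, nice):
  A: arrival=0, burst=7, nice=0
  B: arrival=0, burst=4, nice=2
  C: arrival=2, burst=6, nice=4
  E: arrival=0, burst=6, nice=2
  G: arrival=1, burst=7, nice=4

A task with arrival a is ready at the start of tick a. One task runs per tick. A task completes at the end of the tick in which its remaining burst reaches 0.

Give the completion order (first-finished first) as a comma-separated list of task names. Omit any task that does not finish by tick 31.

completion order = B, A, E, C, G

t=0: vr[A=0 B=0 E=0] → run A
t=1: vr[A=1 B=0 E=0 G=0] → run B
t=2: vr[A=1 B=1024/655 C=0 E=0 G=0] → run C
t=3: vr[A=1 B=1024/655 C=1024/423 E=0 G=0] → run E
t=4: vr[A=1 B=1024/655 C=1024/423 E=1024/655 G=0] → run G
t=5: vr[A=1 B=1024/655 C=1024/423 E=1024/655 G=1024/423] → run A
t=6: vr[A=2 B=1024/655 C=1024/423 E=1024/655 G=1024/423] → run B
t=7: vr[A=2 B=2048/655 C=1024/423 E=1024/655 G=1024/423] → run E
t=8: vr[A=2 B=2048/655 C=1024/423 E=2048/655 G=1024/423] → run A
t=9: vr[A=3 B=2048/655 C=1024/423 E=2048/655 G=1024/423] → run C
t=10: vr[A=3 B=2048/655 C=2048/423 E=2048/655 G=1024/423] → run G
t=11: vr[A=3 B=2048/655 C=2048/423 E=2048/655 G=2048/423] → run A
t=12: vr[A=4 B=2048/655 C=2048/423 E=2048/655 G=2048/423] → run B
t=13: vr[A=4 B=3072/655 C=2048/423 E=2048/655 G=2048/423] → run E
t=14: vr[A=4 B=3072/655 C=2048/423 E=3072/655 G=2048/423] → run A
t=15: vr[A=5 B=3072/655 C=2048/423 E=3072/655 G=2048/423] → run B
t=16: vr[A=5 C=2048/423 E=3072/655 G=2048/423] → run E
t=17: vr[A=5 C=2048/423 E=4096/655 G=2048/423] → run C
t=18: vr[A=5 C=1024/141 E=4096/655 G=2048/423] → run G
t=19: vr[A=5 C=1024/141 E=4096/655 G=1024/141] → run A
t=20: vr[A=6 C=1024/141 E=4096/655 G=1024/141] → run A
t=21: vr[C=1024/141 E=4096/655 G=1024/141] → run E
t=22: vr[C=1024/141 E=1024/131 G=1024/141] → run C
t=23: vr[C=4096/423 E=1024/131 G=1024/141] → run G
t=24: vr[C=4096/423 E=1024/131 G=4096/423] → run E
t=25: vr[C=4096/423 G=4096/423] → run C
t=26: vr[C=5120/423 G=4096/423] → run G
t=27: vr[C=5120/423 G=5120/423] → run C
t=28: vr[G=5120/423] → run G
t=29: vr[G=2048/141] → run G
t=30: (idle)
t=31: (idle)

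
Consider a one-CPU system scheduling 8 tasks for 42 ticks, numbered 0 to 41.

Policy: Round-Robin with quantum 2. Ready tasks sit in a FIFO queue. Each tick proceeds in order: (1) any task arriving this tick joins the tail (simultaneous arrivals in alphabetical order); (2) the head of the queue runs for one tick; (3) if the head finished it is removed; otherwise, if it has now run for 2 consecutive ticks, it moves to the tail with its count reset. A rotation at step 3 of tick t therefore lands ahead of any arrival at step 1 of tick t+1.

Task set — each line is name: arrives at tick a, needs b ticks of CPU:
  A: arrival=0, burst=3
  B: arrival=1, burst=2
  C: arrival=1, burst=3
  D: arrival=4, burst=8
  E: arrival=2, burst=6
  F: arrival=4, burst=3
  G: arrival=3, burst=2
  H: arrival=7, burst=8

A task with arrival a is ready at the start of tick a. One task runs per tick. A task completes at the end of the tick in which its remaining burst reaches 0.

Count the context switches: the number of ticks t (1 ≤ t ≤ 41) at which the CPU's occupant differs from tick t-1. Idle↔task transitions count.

context switches = 19

t=0: queue=[A] q_used=0 → run A
t=1: queue=[A,B,C] q_used=1 → run A
t=2: queue=[B,C,A,E] q_used=0 → run B
t=3: queue=[B,C,A,E,G] q_used=1 → run B
t=4: queue=[C,A,E,G,D,F] q_used=0 → run C
t=5: queue=[C,A,E,G,D,F] q_used=1 → run C
t=6: queue=[A,E,G,D,F,C] q_used=0 → run A
t=7: queue=[E,G,D,F,C,H] q_used=0 → run E
t=8: queue=[E,G,D,F,C,H] q_used=1 → run E
t=9: queue=[G,D,F,C,H,E] q_used=0 → run G
t=10: queue=[G,D,F,C,H,E] q_used=1 → run G
t=11: queue=[D,F,C,H,E] q_used=0 → run D
t=12: queue=[D,F,C,H,E] q_used=1 → run D
t=13: queue=[F,C,H,E,D] q_used=0 → run F
t=14: queue=[F,C,H,E,D] q_used=1 → run F
t=15: queue=[C,H,E,D,F] q_used=0 → run C
t=16: queue=[H,E,D,F] q_used=0 → run H
t=17: queue=[H,E,D,F] q_used=1 → run H
t=18: queue=[E,D,F,H] q_used=0 → run E
t=19: queue=[E,D,F,H] q_used=1 → run E
t=20: queue=[D,F,H,E] q_used=0 → run D
t=21: queue=[D,F,H,E] q_used=1 → run D
t=22: queue=[F,H,E,D] q_used=0 → run F
t=23: queue=[H,E,D] q_used=0 → run H
t=24: queue=[H,E,D] q_used=1 → run H
t=25: queue=[E,D,H] q_used=0 → run E
t=26: queue=[E,D,H] q_used=1 → run E
t=27: queue=[D,H] q_used=0 → run D
t=28: queue=[D,H] q_used=1 → run D
t=29: queue=[H,D] q_used=0 → run H
t=30: queue=[H,D] q_used=1 → run H
t=31: queue=[D,H] q_used=0 → run D
t=32: queue=[D,H] q_used=1 → run D
t=33: queue=[H] q_used=0 → run H
t=34: queue=[H] q_used=1 → run H
t=35: (idle)
t=36: (idle)
t=37: (idle)
t=38: (idle)
t=39: (idle)
t=40: (idle)
t=41: (idle)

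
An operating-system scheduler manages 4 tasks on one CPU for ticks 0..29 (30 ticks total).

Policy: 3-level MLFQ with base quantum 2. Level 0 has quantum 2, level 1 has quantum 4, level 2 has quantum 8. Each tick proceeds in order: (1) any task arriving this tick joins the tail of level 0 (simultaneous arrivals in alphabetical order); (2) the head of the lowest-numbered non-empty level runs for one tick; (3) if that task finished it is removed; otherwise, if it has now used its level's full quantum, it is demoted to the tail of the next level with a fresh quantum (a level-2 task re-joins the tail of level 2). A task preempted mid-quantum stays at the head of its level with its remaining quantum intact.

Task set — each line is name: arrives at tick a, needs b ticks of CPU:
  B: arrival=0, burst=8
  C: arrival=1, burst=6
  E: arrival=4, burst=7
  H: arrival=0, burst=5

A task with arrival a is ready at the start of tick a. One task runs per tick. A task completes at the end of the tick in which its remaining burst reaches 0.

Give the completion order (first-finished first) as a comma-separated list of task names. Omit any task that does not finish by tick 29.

t=0: L0/L1/L2 = BH/-/- → run B
t=1: L0/L1/L2 = BHC/-/- → run B
t=2: L0/L1/L2 = HC/B/- → run H
t=3: L0/L1/L2 = HC/B/- → run H
t=4: L0/L1/L2 = CE/BH/- → run C
t=5: L0/L1/L2 = CE/BH/- → run C
t=6: L0/L1/L2 = E/BHC/- → run E
t=7: L0/L1/L2 = E/BHC/- → run E
t=8: L0/L1/L2 = -/BHCE/- → run B
t=9: L0/L1/L2 = -/BHCE/- → run B
t=10: L0/L1/L2 = -/BHCE/- → run B
t=11: L0/L1/L2 = -/BHCE/- → run B
t=12: L0/L1/L2 = -/HCE/B → run H
t=13: L0/L1/L2 = -/HCE/B → run H
t=14: L0/L1/L2 = -/HCE/B → run H
t=15: L0/L1/L2 = -/CE/B → run C
t=16: L0/L1/L2 = -/CE/B → run C
t=17: L0/L1/L2 = -/CE/B → run C
t=18: L0/L1/L2 = -/CE/B → run C
t=19: L0/L1/L2 = -/E/B → run E
t=20: L0/L1/L2 = -/E/B → run E
t=21: L0/L1/L2 = -/E/B → run E
t=22: L0/L1/L2 = -/E/B → run E
t=23: L0/L1/L2 = -/-/BE → run B
t=24: L0/L1/L2 = -/-/BE → run B
t=25: L0/L1/L2 = -/-/E → run E
t=26: (idle)
t=27: (idle)
t=28: (idle)
t=29: (idle)

completion order = H, C, B, E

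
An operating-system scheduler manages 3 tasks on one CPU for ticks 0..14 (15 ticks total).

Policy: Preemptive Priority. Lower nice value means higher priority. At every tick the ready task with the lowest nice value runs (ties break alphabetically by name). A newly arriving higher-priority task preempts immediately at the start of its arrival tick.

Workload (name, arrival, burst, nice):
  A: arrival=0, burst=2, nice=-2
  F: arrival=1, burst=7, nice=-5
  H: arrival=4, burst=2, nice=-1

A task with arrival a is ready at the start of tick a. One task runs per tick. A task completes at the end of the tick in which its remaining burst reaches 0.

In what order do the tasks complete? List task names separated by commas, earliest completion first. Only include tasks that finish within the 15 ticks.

t=0: ready={A} → run A
t=1: ready={A,F} → run F
t=2: ready={A,F} → run F
t=3: ready={A,F} → run F
t=4: ready={A,F,H} → run F
t=5: ready={A,F,H} → run F
t=6: ready={A,F,H} → run F
t=7: ready={A,F,H} → run F
t=8: ready={A,H} → run A
t=9: ready={H} → run H
t=10: ready={H} → run H
t=11: (idle)
t=12: (idle)
t=13: (idle)
t=14: (idle)

completion order = F, A, H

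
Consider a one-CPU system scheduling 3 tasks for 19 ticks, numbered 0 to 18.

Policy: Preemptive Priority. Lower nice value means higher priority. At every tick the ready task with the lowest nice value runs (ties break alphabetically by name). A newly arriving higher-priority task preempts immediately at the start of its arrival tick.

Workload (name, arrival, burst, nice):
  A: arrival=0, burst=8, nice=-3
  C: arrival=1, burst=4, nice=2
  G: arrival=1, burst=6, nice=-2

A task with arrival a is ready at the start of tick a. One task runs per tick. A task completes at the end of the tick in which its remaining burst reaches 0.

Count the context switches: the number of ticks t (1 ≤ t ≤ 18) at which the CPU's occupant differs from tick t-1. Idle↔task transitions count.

t=0: ready={A} → run A
t=1: ready={A,C,G} → run A
t=2: ready={A,C,G} → run A
t=3: ready={A,C,G} → run A
t=4: ready={A,C,G} → run A
t=5: ready={A,C,G} → run A
t=6: ready={A,C,G} → run A
t=7: ready={A,C,G} → run A
t=8: ready={C,G} → run G
t=9: ready={C,G} → run G
t=10: ready={C,G} → run G
t=11: ready={C,G} → run G
t=12: ready={C,G} → run G
t=13: ready={C,G} → run G
t=14: ready={C} → run C
t=15: ready={C} → run C
t=16: ready={C} → run C
t=17: ready={C} → run C
t=18: (idle)

context switches = 3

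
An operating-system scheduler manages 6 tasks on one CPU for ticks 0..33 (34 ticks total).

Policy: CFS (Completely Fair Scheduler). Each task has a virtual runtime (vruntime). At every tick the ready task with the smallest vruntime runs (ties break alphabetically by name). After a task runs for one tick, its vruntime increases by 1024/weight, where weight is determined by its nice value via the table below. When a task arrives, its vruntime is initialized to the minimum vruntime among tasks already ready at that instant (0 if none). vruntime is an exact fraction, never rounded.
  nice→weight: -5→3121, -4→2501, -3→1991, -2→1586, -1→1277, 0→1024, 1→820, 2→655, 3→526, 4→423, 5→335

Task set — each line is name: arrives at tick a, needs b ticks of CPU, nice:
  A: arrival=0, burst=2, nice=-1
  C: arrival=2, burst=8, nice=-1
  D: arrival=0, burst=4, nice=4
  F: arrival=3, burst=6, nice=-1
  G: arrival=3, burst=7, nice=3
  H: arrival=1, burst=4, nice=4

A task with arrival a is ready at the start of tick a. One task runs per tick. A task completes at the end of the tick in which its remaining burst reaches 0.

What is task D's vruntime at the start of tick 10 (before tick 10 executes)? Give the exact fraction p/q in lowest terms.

t=0: vr[A=0 D=0] → run A
t=1: vr[A=1024/1277 D=0 H=0] → run D
t=2: vr[A=1024/1277 C=0 D=1024/423 H=0] → run C
t=3: vr[A=1024/1277 C=1024/1277 D=1024/423 F=0 G=0 H=0] → run F
t=4: vr[A=1024/1277 C=1024/1277 D=1024/423 F=1024/1277 G=0 H=0] → run G
t=5: vr[A=1024/1277 C=1024/1277 D=1024/423 F=1024/1277 G=512/263 H=0] → run H
t=6: vr[A=1024/1277 C=1024/1277 D=1024/423 F=1024/1277 G=512/263 H=1024/423] → run A
t=7: vr[C=1024/1277 D=1024/423 F=1024/1277 G=512/263 H=1024/423] → run C
t=8: vr[C=2048/1277 D=1024/423 F=1024/1277 G=512/263 H=1024/423] → run F
t=9: vr[C=2048/1277 D=1024/423 F=2048/1277 G=512/263 H=1024/423] → run C
t=10: vr[C=3072/1277 D=1024/423 F=2048/1277 G=512/263 H=1024/423] → run F
t=11: vr[C=3072/1277 D=1024/423 F=3072/1277 G=512/263 H=1024/423] → run G
t=12: vr[C=3072/1277 D=1024/423 F=3072/1277 G=1024/263 H=1024/423] → run C
t=13: vr[C=4096/1277 D=1024/423 F=3072/1277 G=1024/263 H=1024/423] → run F
t=14: vr[C=4096/1277 D=1024/423 F=4096/1277 G=1024/263 H=1024/423] → run D
t=15: vr[C=4096/1277 D=2048/423 F=4096/1277 G=1024/263 H=1024/423] → run H
t=16: vr[C=4096/1277 D=2048/423 F=4096/1277 G=1024/263 H=2048/423] → run C
t=17: vr[C=5120/1277 D=2048/423 F=4096/1277 G=1024/263 H=2048/423] → run F
t=18: vr[C=5120/1277 D=2048/423 F=5120/1277 G=1024/263 H=2048/423] → run G
t=19: vr[C=5120/1277 D=2048/423 F=5120/1277 G=1536/263 H=2048/423] → run C
t=20: vr[C=6144/1277 D=2048/423 F=5120/1277 G=1536/263 H=2048/423] → run F
t=21: vr[C=6144/1277 D=2048/423 G=1536/263 H=2048/423] → run C
t=22: vr[C=7168/1277 D=2048/423 G=1536/263 H=2048/423] → run D
t=23: vr[C=7168/1277 D=1024/141 G=1536/263 H=2048/423] → run H
t=24: vr[C=7168/1277 D=1024/141 G=1536/263 H=1024/141] → run C
t=25: vr[D=1024/141 G=1536/263 H=1024/141] → run G
t=26: vr[D=1024/141 G=2048/263 H=1024/141] → run D
t=27: vr[G=2048/263 H=1024/141] → run H
t=28: vr[G=2048/263] → run G
t=29: vr[G=2560/263] → run G
t=30: vr[G=3072/263] → run G
t=31: (idle)
t=32: (idle)
t=33: (idle)

vruntime(D, start of tick 10) = 1024/423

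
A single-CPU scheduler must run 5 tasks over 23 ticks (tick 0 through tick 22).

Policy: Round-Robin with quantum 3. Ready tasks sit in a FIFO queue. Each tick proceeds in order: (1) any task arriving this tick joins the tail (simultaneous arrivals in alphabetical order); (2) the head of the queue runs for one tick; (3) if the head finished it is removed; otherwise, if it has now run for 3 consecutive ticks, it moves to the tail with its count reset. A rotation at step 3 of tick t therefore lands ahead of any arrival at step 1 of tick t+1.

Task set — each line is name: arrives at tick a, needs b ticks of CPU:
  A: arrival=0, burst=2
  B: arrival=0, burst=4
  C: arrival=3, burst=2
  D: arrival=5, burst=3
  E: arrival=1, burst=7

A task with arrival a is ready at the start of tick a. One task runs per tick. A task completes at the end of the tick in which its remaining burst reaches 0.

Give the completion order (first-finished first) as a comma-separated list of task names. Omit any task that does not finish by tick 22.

completion order = A, C, B, D, E

t=0: queue=[A,B] q_used=0 → run A
t=1: queue=[A,B,E] q_used=1 → run A
t=2: queue=[B,E] q_used=0 → run B
t=3: queue=[B,E,C] q_used=1 → run B
t=4: queue=[B,E,C] q_used=2 → run B
t=5: queue=[E,C,B,D] q_used=0 → run E
t=6: queue=[E,C,B,D] q_used=1 → run E
t=7: queue=[E,C,B,D] q_used=2 → run E
t=8: queue=[C,B,D,E] q_used=0 → run C
t=9: queue=[C,B,D,E] q_used=1 → run C
t=10: queue=[B,D,E] q_used=0 → run B
t=11: queue=[D,E] q_used=0 → run D
t=12: queue=[D,E] q_used=1 → run D
t=13: queue=[D,E] q_used=2 → run D
t=14: queue=[E] q_used=0 → run E
t=15: queue=[E] q_used=1 → run E
t=16: queue=[E] q_used=2 → run E
t=17: queue=[E] q_used=0 → run E
t=18: (idle)
t=19: (idle)
t=20: (idle)
t=21: (idle)
t=22: (idle)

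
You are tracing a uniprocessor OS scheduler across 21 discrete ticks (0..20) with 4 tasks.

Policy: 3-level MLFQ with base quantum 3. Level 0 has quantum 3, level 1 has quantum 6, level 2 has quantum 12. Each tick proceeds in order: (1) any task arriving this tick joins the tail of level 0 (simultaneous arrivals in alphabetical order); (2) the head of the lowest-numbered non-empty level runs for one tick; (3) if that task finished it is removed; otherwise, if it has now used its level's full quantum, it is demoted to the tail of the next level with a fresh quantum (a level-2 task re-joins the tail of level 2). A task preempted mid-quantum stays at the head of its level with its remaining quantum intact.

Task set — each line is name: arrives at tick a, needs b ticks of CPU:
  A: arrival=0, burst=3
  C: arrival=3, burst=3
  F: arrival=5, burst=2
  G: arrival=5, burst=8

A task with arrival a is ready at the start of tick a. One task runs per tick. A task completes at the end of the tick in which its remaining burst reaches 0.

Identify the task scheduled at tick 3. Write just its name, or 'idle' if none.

t=0: L0/L1/L2 = A/-/- → run A
t=1: L0/L1/L2 = A/-/- → run A
t=2: L0/L1/L2 = A/-/- → run A
t=3: L0/L1/L2 = C/-/- → run C
t=4: L0/L1/L2 = C/-/- → run C
t=5: L0/L1/L2 = CFG/-/- → run C
t=6: L0/L1/L2 = FG/-/- → run F
t=7: L0/L1/L2 = FG/-/- → run F
t=8: L0/L1/L2 = G/-/- → run G
t=9: L0/L1/L2 = G/-/- → run G
t=10: L0/L1/L2 = G/-/- → run G
t=11: L0/L1/L2 = -/G/- → run G
t=12: L0/L1/L2 = -/G/- → run G
t=13: L0/L1/L2 = -/G/- → run G
t=14: L0/L1/L2 = -/G/- → run G
t=15: L0/L1/L2 = -/G/- → run G
t=16: (idle)
t=17: (idle)
t=18: (idle)
t=19: (idle)
t=20: (idle)

running at tick 3 = C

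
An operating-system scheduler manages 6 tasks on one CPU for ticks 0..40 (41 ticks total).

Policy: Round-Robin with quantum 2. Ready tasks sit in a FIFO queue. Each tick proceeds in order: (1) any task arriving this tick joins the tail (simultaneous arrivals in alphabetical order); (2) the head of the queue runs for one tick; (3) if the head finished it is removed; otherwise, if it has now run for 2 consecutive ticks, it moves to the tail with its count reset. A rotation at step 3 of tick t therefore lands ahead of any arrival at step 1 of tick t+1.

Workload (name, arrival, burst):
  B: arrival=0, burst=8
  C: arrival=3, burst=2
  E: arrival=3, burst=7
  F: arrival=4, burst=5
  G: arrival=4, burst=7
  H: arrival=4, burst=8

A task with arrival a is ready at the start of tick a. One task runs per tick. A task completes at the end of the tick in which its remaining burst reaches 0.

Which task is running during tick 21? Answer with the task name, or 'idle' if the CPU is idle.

running at tick 21 = F

t=0: queue=[B] q_used=0 → run B
t=1: queue=[B] q_used=1 → run B
t=2: queue=[B] q_used=0 → run B
t=3: queue=[B,C,E] q_used=1 → run B
t=4: queue=[C,E,B,F,G,H] q_used=0 → run C
t=5: queue=[C,E,B,F,G,H] q_used=1 → run C
t=6: queue=[E,B,F,G,H] q_used=0 → run E
t=7: queue=[E,B,F,G,H] q_used=1 → run E
t=8: queue=[B,F,G,H,E] q_used=0 → run B
t=9: queue=[B,F,G,H,E] q_used=1 → run B
t=10: queue=[F,G,H,E,B] q_used=0 → run F
t=11: queue=[F,G,H,E,B] q_used=1 → run F
t=12: queue=[G,H,E,B,F] q_used=0 → run G
t=13: queue=[G,H,E,B,F] q_used=1 → run G
t=14: queue=[H,E,B,F,G] q_used=0 → run H
t=15: queue=[H,E,B,F,G] q_used=1 → run H
t=16: queue=[E,B,F,G,H] q_used=0 → run E
t=17: queue=[E,B,F,G,H] q_used=1 → run E
t=18: queue=[B,F,G,H,E] q_used=0 → run B
t=19: queue=[B,F,G,H,E] q_used=1 → run B
t=20: queue=[F,G,H,E] q_used=0 → run F
t=21: queue=[F,G,H,E] q_used=1 → run F
t=22: queue=[G,H,E,F] q_used=0 → run G
t=23: queue=[G,H,E,F] q_used=1 → run G
t=24: queue=[H,E,F,G] q_used=0 → run H
t=25: queue=[H,E,F,G] q_used=1 → run H
t=26: queue=[E,F,G,H] q_used=0 → run E
t=27: queue=[E,F,G,H] q_used=1 → run E
t=28: queue=[F,G,H,E] q_used=0 → run F
t=29: queue=[G,H,E] q_used=0 → run G
t=30: queue=[G,H,E] q_used=1 → run G
t=31: queue=[H,E,G] q_used=0 → run H
t=32: queue=[H,E,G] q_used=1 → run H
t=33: queue=[E,G,H] q_used=0 → run E
t=34: queue=[G,H] q_used=0 → run G
t=35: queue=[H] q_used=0 → run H
t=36: queue=[H] q_used=1 → run H
t=37: (idle)
t=38: (idle)
t=39: (idle)
t=40: (idle)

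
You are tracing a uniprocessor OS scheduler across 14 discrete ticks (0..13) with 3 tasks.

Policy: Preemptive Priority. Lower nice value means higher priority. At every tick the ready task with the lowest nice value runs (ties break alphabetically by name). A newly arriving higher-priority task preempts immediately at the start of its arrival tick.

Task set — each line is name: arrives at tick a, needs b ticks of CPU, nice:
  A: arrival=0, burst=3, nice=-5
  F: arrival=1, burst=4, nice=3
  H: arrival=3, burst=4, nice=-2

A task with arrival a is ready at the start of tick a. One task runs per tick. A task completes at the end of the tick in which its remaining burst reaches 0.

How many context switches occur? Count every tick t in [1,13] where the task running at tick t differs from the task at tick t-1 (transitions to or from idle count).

t=0: ready={A} → run A
t=1: ready={A,F} → run A
t=2: ready={A,F} → run A
t=3: ready={F,H} → run H
t=4: ready={F,H} → run H
t=5: ready={F,H} → run H
t=6: ready={F,H} → run H
t=7: ready={F} → run F
t=8: ready={F} → run F
t=9: ready={F} → run F
t=10: ready={F} → run F
t=11: (idle)
t=12: (idle)
t=13: (idle)

context switches = 3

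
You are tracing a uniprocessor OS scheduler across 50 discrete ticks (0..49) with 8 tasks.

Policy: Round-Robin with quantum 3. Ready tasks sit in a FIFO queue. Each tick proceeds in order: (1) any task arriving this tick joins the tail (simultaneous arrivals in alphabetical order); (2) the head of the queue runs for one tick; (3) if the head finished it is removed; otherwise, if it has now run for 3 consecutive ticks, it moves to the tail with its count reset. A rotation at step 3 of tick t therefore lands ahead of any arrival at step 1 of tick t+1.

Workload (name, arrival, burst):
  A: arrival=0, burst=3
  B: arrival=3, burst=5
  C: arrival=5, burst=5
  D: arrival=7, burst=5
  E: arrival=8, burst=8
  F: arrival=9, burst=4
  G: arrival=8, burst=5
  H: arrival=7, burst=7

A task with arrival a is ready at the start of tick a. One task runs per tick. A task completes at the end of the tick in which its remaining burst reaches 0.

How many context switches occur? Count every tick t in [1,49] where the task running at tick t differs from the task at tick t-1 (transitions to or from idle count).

t=0: queue=[A] q_used=0 → run A
t=1: queue=[A] q_used=1 → run A
t=2: queue=[A] q_used=2 → run A
t=3: queue=[B] q_used=0 → run B
t=4: queue=[B] q_used=1 → run B
t=5: queue=[B,C] q_used=2 → run B
t=6: queue=[C,B] q_used=0 → run C
t=7: queue=[C,B,D,H] q_used=1 → run C
t=8: queue=[C,B,D,H,E,G] q_used=2 → run C
t=9: queue=[B,D,H,E,G,C,F] q_used=0 → run B
t=10: queue=[B,D,H,E,G,C,F] q_used=1 → run B
t=11: queue=[D,H,E,G,C,F] q_used=0 → run D
t=12: queue=[D,H,E,G,C,F] q_used=1 → run D
t=13: queue=[D,H,E,G,C,F] q_used=2 → run D
t=14: queue=[H,E,G,C,F,D] q_used=0 → run H
t=15: queue=[H,E,G,C,F,D] q_used=1 → run H
t=16: queue=[H,E,G,C,F,D] q_used=2 → run H
t=17: queue=[E,G,C,F,D,H] q_used=0 → run E
t=18: queue=[E,G,C,F,D,H] q_used=1 → run E
t=19: queue=[E,G,C,F,D,H] q_used=2 → run E
t=20: queue=[G,C,F,D,H,E] q_used=0 → run G
t=21: queue=[G,C,F,D,H,E] q_used=1 → run G
t=22: queue=[G,C,F,D,H,E] q_used=2 → run G
t=23: queue=[C,F,D,H,E,G] q_used=0 → run C
t=24: queue=[C,F,D,H,E,G] q_used=1 → run C
t=25: queue=[F,D,H,E,G] q_used=0 → run F
t=26: queue=[F,D,H,E,G] q_used=1 → run F
t=27: queue=[F,D,H,E,G] q_used=2 → run F
t=28: queue=[D,H,E,G,F] q_used=0 → run D
t=29: queue=[D,H,E,G,F] q_used=1 → run D
t=30: queue=[H,E,G,F] q_used=0 → run H
t=31: queue=[H,E,G,F] q_used=1 → run H
t=32: queue=[H,E,G,F] q_used=2 → run H
t=33: queue=[E,G,F,H] q_used=0 → run E
t=34: queue=[E,G,F,H] q_used=1 → run E
t=35: queue=[E,G,F,H] q_used=2 → run E
t=36: queue=[G,F,H,E] q_used=0 → run G
t=37: queue=[G,F,H,E] q_used=1 → run G
t=38: queue=[F,H,E] q_used=0 → run F
t=39: queue=[H,E] q_used=0 → run H
t=40: queue=[E] q_used=0 → run E
t=41: queue=[E] q_used=1 → run E
t=42: (idle)
t=43: (idle)
t=44: (idle)
t=45: (idle)
t=46: (idle)
t=47: (idle)
t=48: (idle)
t=49: (idle)

context switches = 17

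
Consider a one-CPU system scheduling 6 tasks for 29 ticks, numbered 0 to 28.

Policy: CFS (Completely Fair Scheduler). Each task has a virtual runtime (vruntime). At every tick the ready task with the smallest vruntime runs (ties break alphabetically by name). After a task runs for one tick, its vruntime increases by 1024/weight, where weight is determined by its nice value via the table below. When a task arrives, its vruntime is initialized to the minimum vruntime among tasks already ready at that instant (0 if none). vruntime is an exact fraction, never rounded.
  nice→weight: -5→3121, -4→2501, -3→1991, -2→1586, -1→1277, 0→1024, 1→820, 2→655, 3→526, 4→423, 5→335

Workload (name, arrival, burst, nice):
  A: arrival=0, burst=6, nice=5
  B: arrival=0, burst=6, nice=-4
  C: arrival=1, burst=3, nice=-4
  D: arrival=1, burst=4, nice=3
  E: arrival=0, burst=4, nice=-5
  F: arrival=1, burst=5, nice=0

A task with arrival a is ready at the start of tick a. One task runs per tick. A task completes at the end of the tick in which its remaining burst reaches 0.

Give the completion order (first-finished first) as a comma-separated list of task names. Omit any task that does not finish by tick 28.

completion order = C, E, B, F, D, A

t=0: vr[A=0 B=0 E=0] → run A
t=1: vr[A=1024/335 B=0 C=0 D=0 E=0 F=0] → run B
t=2: vr[A=1024/335 B=1024/2501 C=0 D=0 E=0 F=0] → run C
t=3: vr[A=1024/335 B=1024/2501 C=1024/2501 D=0 E=0 F=0] → run D
t=4: vr[A=1024/335 B=1024/2501 C=1024/2501 D=512/263 E=0 F=0] → run E
t=5: vr[A=1024/335 B=1024/2501 C=1024/2501 D=512/263 E=1024/3121 F=0] → run F
t=6: vr[A=1024/335 B=1024/2501 C=1024/2501 D=512/263 E=1024/3121 F=1] → run E
t=7: vr[A=1024/335 B=1024/2501 C=1024/2501 D=512/263 E=2048/3121 F=1] → run B
t=8: vr[A=1024/335 B=2048/2501 C=1024/2501 D=512/263 E=2048/3121 F=1] → run C
t=9: vr[A=1024/335 B=2048/2501 C=2048/2501 D=512/263 E=2048/3121 F=1] → run E
t=10: vr[A=1024/335 B=2048/2501 C=2048/2501 D=512/263 E=3072/3121 F=1] → run B
t=11: vr[A=1024/335 B=3072/2501 C=2048/2501 D=512/263 E=3072/3121 F=1] → run C
t=12: vr[A=1024/335 B=3072/2501 D=512/263 E=3072/3121 F=1] → run E
t=13: vr[A=1024/335 B=3072/2501 D=512/263 F=1] → run F
t=14: vr[A=1024/335 B=3072/2501 D=512/263 F=2] → run B
t=15: vr[A=1024/335 B=4096/2501 D=512/263 F=2] → run B
t=16: vr[A=1024/335 B=5120/2501 D=512/263 F=2] → run D
t=17: vr[A=1024/335 B=5120/2501 D=1024/263 F=2] → run F
t=18: vr[A=1024/335 B=5120/2501 D=1024/263 F=3] → run B
t=19: vr[A=1024/335 D=1024/263 F=3] → run F
t=20: vr[A=1024/335 D=1024/263 F=4] → run A
t=21: vr[A=2048/335 D=1024/263 F=4] → run D
t=22: vr[A=2048/335 D=1536/263 F=4] → run F
t=23: vr[A=2048/335 D=1536/263] → run D
t=24: vr[A=2048/335] → run A
t=25: vr[A=3072/335] → run A
t=26: vr[A=4096/335] → run A
t=27: vr[A=1024/67] → run A
t=28: (idle)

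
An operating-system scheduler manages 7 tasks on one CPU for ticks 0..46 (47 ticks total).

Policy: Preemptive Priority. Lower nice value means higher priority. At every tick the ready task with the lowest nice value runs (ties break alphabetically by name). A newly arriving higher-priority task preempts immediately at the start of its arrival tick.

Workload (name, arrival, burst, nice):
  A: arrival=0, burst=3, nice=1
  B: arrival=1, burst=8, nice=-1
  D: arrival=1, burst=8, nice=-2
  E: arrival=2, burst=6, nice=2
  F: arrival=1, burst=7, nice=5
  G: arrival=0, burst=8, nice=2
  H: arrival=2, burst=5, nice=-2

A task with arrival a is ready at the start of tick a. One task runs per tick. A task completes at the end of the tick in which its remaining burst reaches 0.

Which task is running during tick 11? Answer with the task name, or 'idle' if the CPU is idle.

t=0: ready={A,G} → run A
t=1: ready={A,B,D,F,G} → run D
t=2: ready={A,B,D,E,F,G,H} → run D
t=3: ready={A,B,D,E,F,G,H} → run D
t=4: ready={A,B,D,E,F,G,H} → run D
t=5: ready={A,B,D,E,F,G,H} → run D
t=6: ready={A,B,D,E,F,G,H} → run D
t=7: ready={A,B,D,E,F,G,H} → run D
t=8: ready={A,B,D,E,F,G,H} → run D
t=9: ready={A,B,E,F,G,H} → run H
t=10: ready={A,B,E,F,G,H} → run H
t=11: ready={A,B,E,F,G,H} → run H
t=12: ready={A,B,E,F,G,H} → run H
t=13: ready={A,B,E,F,G,H} → run H
t=14: ready={A,B,E,F,G} → run B
t=15: ready={A,B,E,F,G} → run B
t=16: ready={A,B,E,F,G} → run B
t=17: ready={A,B,E,F,G} → run B
t=18: ready={A,B,E,F,G} → run B
t=19: ready={A,B,E,F,G} → run B
t=20: ready={A,B,E,F,G} → run B
t=21: ready={A,B,E,F,G} → run B
t=22: ready={A,E,F,G} → run A
t=23: ready={A,E,F,G} → run A
t=24: ready={E,F,G} → run E
t=25: ready={E,F,G} → run E
t=26: ready={E,F,G} → run E
t=27: ready={E,F,G} → run E
t=28: ready={E,F,G} → run E
t=29: ready={E,F,G} → run E
t=30: ready={F,G} → run G
t=31: ready={F,G} → run G
t=32: ready={F,G} → run G
t=33: ready={F,G} → run G
t=34: ready={F,G} → run G
t=35: ready={F,G} → run G
t=36: ready={F,G} → run G
t=37: ready={F,G} → run G
t=38: ready={F} → run F
t=39: ready={F} → run F
t=40: ready={F} → run F
t=41: ready={F} → run F
t=42: ready={F} → run F
t=43: ready={F} → run F
t=44: ready={F} → run F
t=45: (idle)
t=46: (idle)

running at tick 11 = H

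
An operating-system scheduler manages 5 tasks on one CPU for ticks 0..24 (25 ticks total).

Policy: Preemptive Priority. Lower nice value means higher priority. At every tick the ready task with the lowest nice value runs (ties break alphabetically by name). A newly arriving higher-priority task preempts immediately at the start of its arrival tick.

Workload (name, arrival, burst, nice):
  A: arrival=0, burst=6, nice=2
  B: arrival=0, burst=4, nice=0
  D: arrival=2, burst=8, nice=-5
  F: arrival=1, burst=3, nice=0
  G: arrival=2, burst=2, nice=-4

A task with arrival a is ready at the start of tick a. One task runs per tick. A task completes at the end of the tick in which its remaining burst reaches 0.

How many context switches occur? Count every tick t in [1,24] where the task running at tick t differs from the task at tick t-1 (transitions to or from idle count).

t=0: ready={A,B} → run B
t=1: ready={A,B,F} → run B
t=2: ready={A,B,D,F,G} → run D
t=3: ready={A,B,D,F,G} → run D
t=4: ready={A,B,D,F,G} → run D
t=5: ready={A,B,D,F,G} → run D
t=6: ready={A,B,D,F,G} → run D
t=7: ready={A,B,D,F,G} → run D
t=8: ready={A,B,D,F,G} → run D
t=9: ready={A,B,D,F,G} → run D
t=10: ready={A,B,F,G} → run G
t=11: ready={A,B,F,G} → run G
t=12: ready={A,B,F} → run B
t=13: ready={A,B,F} → run B
t=14: ready={A,F} → run F
t=15: ready={A,F} → run F
t=16: ready={A,F} → run F
t=17: ready={A} → run A
t=18: ready={A} → run A
t=19: ready={A} → run A
t=20: ready={A} → run A
t=21: ready={A} → run A
t=22: ready={A} → run A
t=23: (idle)
t=24: (idle)

context switches = 6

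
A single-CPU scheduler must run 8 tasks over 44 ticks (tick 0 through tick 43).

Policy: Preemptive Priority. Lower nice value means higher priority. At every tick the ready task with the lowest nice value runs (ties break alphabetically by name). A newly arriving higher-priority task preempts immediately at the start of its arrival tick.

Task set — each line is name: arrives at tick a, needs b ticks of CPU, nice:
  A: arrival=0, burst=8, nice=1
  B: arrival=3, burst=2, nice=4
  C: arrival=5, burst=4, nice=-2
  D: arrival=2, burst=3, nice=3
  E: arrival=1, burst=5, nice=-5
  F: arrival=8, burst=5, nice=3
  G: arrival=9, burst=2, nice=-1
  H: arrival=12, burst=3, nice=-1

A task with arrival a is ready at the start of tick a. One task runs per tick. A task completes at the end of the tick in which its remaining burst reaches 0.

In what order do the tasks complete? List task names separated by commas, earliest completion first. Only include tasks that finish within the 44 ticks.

completion order = E, C, G, H, A, D, F, B

t=0: ready={A} → run A
t=1: ready={A,E} → run E
t=2: ready={A,D,E} → run E
t=3: ready={A,B,D,E} → run E
t=4: ready={A,B,D,E} → run E
t=5: ready={A,B,C,D,E} → run E
t=6: ready={A,B,C,D} → run C
t=7: ready={A,B,C,D} → run C
t=8: ready={A,B,C,D,F} → run C
t=9: ready={A,B,C,D,F,G} → run C
t=10: ready={A,B,D,F,G} → run G
t=11: ready={A,B,D,F,G} → run G
t=12: ready={A,B,D,F,H} → run H
t=13: ready={A,B,D,F,H} → run H
t=14: ready={A,B,D,F,H} → run H
t=15: ready={A,B,D,F} → run A
t=16: ready={A,B,D,F} → run A
t=17: ready={A,B,D,F} → run A
t=18: ready={A,B,D,F} → run A
t=19: ready={A,B,D,F} → run A
t=20: ready={A,B,D,F} → run A
t=21: ready={A,B,D,F} → run A
t=22: ready={B,D,F} → run D
t=23: ready={B,D,F} → run D
t=24: ready={B,D,F} → run D
t=25: ready={B,F} → run F
t=26: ready={B,F} → run F
t=27: ready={B,F} → run F
t=28: ready={B,F} → run F
t=29: ready={B,F} → run F
t=30: ready={B} → run B
t=31: ready={B} → run B
t=32: (idle)
t=33: (idle)
t=34: (idle)
t=35: (idle)
t=36: (idle)
t=37: (idle)
t=38: (idle)
t=39: (idle)
t=40: (idle)
t=41: (idle)
t=42: (idle)
t=43: (idle)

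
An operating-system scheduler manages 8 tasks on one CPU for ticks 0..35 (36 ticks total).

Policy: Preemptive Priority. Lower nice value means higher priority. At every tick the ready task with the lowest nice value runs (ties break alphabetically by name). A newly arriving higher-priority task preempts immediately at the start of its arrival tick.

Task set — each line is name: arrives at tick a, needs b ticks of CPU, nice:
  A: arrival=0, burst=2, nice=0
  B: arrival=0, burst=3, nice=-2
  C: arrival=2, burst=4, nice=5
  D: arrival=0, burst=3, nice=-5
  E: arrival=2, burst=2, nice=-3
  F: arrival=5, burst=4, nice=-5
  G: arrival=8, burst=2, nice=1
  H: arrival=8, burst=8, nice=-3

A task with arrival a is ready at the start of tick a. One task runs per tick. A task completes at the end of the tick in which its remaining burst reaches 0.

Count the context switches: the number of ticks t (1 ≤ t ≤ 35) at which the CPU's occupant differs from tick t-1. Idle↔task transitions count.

t=0: ready={A,B,D} → run D
t=1: ready={A,B,D} → run D
t=2: ready={A,B,C,D,E} → run D
t=3: ready={A,B,C,E} → run E
t=4: ready={A,B,C,E} → run E
t=5: ready={A,B,C,F} → run F
t=6: ready={A,B,C,F} → run F
t=7: ready={A,B,C,F} → run F
t=8: ready={A,B,C,F,G,H} → run F
t=9: ready={A,B,C,G,H} → run H
t=10: ready={A,B,C,G,H} → run H
t=11: ready={A,B,C,G,H} → run H
t=12: ready={A,B,C,G,H} → run H
t=13: ready={A,B,C,G,H} → run H
t=14: ready={A,B,C,G,H} → run H
t=15: ready={A,B,C,G,H} → run H
t=16: ready={A,B,C,G,H} → run H
t=17: ready={A,B,C,G} → run B
t=18: ready={A,B,C,G} → run B
t=19: ready={A,B,C,G} → run B
t=20: ready={A,C,G} → run A
t=21: ready={A,C,G} → run A
t=22: ready={C,G} → run G
t=23: ready={C,G} → run G
t=24: ready={C} → run C
t=25: ready={C} → run C
t=26: ready={C} → run C
t=27: ready={C} → run C
t=28: (idle)
t=29: (idle)
t=30: (idle)
t=31: (idle)
t=32: (idle)
t=33: (idle)
t=34: (idle)
t=35: (idle)

context switches = 8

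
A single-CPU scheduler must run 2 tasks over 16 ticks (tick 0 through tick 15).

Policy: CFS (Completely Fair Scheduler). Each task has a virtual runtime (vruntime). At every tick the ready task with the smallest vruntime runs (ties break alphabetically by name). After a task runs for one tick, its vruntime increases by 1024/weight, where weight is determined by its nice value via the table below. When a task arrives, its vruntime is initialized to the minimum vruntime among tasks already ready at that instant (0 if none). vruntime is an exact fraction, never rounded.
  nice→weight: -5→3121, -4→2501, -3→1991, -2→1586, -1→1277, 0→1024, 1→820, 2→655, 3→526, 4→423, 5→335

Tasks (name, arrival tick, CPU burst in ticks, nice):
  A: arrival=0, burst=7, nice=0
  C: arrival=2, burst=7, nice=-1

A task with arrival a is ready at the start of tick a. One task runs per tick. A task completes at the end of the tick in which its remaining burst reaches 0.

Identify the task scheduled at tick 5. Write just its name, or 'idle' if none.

t=0: vr[A=0] → run A
t=1: vr[A=1] → run A
t=2: vr[A=2 C=2] → run A
t=3: vr[A=3 C=2] → run C
t=4: vr[A=3 C=3578/1277] → run C
t=5: vr[A=3 C=4602/1277] → run A
t=6: vr[A=4 C=4602/1277] → run C
t=7: vr[A=4 C=5626/1277] → run A
t=8: vr[A=5 C=5626/1277] → run C
t=9: vr[A=5 C=6650/1277] → run A
t=10: vr[A=6 C=6650/1277] → run C
t=11: vr[A=6 C=7674/1277] → run A
t=12: vr[C=7674/1277] → run C
t=13: vr[C=8698/1277] → run C
t=14: (idle)
t=15: (idle)

running at tick 5 = A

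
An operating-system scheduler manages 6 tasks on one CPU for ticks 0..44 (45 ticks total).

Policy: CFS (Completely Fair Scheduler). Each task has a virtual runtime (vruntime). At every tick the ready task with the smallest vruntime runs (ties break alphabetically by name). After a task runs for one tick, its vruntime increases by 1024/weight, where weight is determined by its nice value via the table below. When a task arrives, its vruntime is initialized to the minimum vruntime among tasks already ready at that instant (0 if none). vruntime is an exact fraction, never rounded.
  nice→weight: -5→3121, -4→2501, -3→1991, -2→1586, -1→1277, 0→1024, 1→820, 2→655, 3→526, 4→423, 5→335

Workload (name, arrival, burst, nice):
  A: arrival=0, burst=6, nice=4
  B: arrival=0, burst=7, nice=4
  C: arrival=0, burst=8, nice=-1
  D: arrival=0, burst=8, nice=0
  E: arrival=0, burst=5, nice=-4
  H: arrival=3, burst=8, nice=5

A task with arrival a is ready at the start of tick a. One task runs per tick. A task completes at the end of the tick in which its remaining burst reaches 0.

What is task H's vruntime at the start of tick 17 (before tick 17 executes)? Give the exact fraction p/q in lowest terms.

vruntime(H, start of tick 17) = 1024/335

t=0: vr[A=0 B=0 C=0 D=0 E=0] → run A
t=1: vr[A=1024/423 B=0 C=0 D=0 E=0] → run B
t=2: vr[A=1024/423 B=1024/423 C=0 D=0 E=0] → run C
t=3: vr[A=1024/423 B=1024/423 C=1024/1277 D=0 E=0 H=0] → run D
t=4: vr[A=1024/423 B=1024/423 C=1024/1277 D=1 E=0 H=0] → run E
t=5: vr[A=1024/423 B=1024/423 C=1024/1277 D=1 E=1024/2501 H=0] → run H
t=6: vr[A=1024/423 B=1024/423 C=1024/1277 D=1 E=1024/2501 H=1024/335] → run E
t=7: vr[A=1024/423 B=1024/423 C=1024/1277 D=1 E=2048/2501 H=1024/335] → run C
t=8: vr[A=1024/423 B=1024/423 C=2048/1277 D=1 E=2048/2501 H=1024/335] → run E
t=9: vr[A=1024/423 B=1024/423 C=2048/1277 D=1 E=3072/2501 H=1024/335] → run D
t=10: vr[A=1024/423 B=1024/423 C=2048/1277 D=2 E=3072/2501 H=1024/335] → run E
t=11: vr[A=1024/423 B=1024/423 C=2048/1277 D=2 E=4096/2501 H=1024/335] → run C
t=12: vr[A=1024/423 B=1024/423 C=3072/1277 D=2 E=4096/2501 H=1024/335] → run E
t=13: vr[A=1024/423 B=1024/423 C=3072/1277 D=2 H=1024/335] → run D
t=14: vr[A=1024/423 B=1024/423 C=3072/1277 D=3 H=1024/335] → run C
t=15: vr[A=1024/423 B=1024/423 C=4096/1277 D=3 H=1024/335] → run A
t=16: vr[A=2048/423 B=1024/423 C=4096/1277 D=3 H=1024/335] → run B
t=17: vr[A=2048/423 B=2048/423 C=4096/1277 D=3 H=1024/335] → run D
t=18: vr[A=2048/423 B=2048/423 C=4096/1277 D=4 H=1024/335] → run H
t=19: vr[A=2048/423 B=2048/423 C=4096/1277 D=4 H=2048/335] → run C
t=20: vr[A=2048/423 B=2048/423 C=5120/1277 D=4 H=2048/335] → run D
t=21: vr[A=2048/423 B=2048/423 C=5120/1277 D=5 H=2048/335] → run C
t=22: vr[A=2048/423 B=2048/423 C=6144/1277 D=5 H=2048/335] → run C
t=23: vr[A=2048/423 B=2048/423 C=7168/1277 D=5 H=2048/335] → run A
t=24: vr[A=1024/141 B=2048/423 C=7168/1277 D=5 H=2048/335] → run B
t=25: vr[A=1024/141 B=1024/141 C=7168/1277 D=5 H=2048/335] → run D
t=26: vr[A=1024/141 B=1024/141 C=7168/1277 D=6 H=2048/335] → run C
t=27: vr[A=1024/141 B=1024/141 D=6 H=2048/335] → run D
t=28: vr[A=1024/141 B=1024/141 D=7 H=2048/335] → run H
t=29: vr[A=1024/141 B=1024/141 D=7 H=3072/335] → run D
t=30: vr[A=1024/141 B=1024/141 H=3072/335] → run A
t=31: vr[A=4096/423 B=1024/141 H=3072/335] → run B
t=32: vr[A=4096/423 B=4096/423 H=3072/335] → run H
t=33: vr[A=4096/423 B=4096/423 H=4096/335] → run A
t=34: vr[A=5120/423 B=4096/423 H=4096/335] → run B
t=35: vr[A=5120/423 B=5120/423 H=4096/335] → run A
t=36: vr[B=5120/423 H=4096/335] → run B
t=37: vr[B=2048/141 H=4096/335] → run H
t=38: vr[B=2048/141 H=1024/67] → run B
t=39: vr[H=1024/67] → run H
t=40: vr[H=6144/335] → run H
t=41: vr[H=7168/335] → run H
t=42: (idle)
t=43: (idle)
t=44: (idle)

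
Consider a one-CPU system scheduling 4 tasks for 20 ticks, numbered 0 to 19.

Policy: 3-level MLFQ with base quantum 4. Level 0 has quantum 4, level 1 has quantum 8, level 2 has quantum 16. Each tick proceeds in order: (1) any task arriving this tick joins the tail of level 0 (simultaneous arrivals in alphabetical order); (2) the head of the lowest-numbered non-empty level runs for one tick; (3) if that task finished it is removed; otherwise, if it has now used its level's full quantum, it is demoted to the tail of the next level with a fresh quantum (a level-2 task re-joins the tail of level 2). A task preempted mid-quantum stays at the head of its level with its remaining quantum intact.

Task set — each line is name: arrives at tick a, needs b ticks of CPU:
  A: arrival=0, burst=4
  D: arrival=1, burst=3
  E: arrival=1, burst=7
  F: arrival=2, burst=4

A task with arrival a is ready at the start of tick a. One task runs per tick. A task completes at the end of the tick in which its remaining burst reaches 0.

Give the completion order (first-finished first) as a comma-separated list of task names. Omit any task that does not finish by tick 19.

t=0: L0/L1/L2 = A/-/- → run A
t=1: L0/L1/L2 = ADE/-/- → run A
t=2: L0/L1/L2 = ADEF/-/- → run A
t=3: L0/L1/L2 = ADEF/-/- → run A
t=4: L0/L1/L2 = DEF/-/- → run D
t=5: L0/L1/L2 = DEF/-/- → run D
t=6: L0/L1/L2 = DEF/-/- → run D
t=7: L0/L1/L2 = EF/-/- → run E
t=8: L0/L1/L2 = EF/-/- → run E
t=9: L0/L1/L2 = EF/-/- → run E
t=10: L0/L1/L2 = EF/-/- → run E
t=11: L0/L1/L2 = F/E/- → run F
t=12: L0/L1/L2 = F/E/- → run F
t=13: L0/L1/L2 = F/E/- → run F
t=14: L0/L1/L2 = F/E/- → run F
t=15: L0/L1/L2 = -/E/- → run E
t=16: L0/L1/L2 = -/E/- → run E
t=17: L0/L1/L2 = -/E/- → run E
t=18: (idle)
t=19: (idle)

completion order = A, D, F, E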